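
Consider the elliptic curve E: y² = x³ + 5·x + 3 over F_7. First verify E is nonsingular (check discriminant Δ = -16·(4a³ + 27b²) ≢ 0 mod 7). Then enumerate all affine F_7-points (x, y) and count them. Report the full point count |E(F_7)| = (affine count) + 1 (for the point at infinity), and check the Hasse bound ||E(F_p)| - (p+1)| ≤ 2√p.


Affine points = {(1, 3), (1, 4), (2, 0), (6, 2), (6, 5)}; affine count = 5; |E(F_7)| = 6.

Discriminant check: Δ ∝ 4a³ + 27b² = 4·5³ + 27·3² = 4·125 + 27·9 ≡ 1 (mod 7). Nonzero ⇒ E is nonsingular.
For each x ∈ F_7, compute rhs = x³ + 5·x + 3 mod 7, then count y ∈ F_7 with y² ≡ rhs.
  x = 0: rhs = 3, matching y values: none (0 points).
  x = 1: rhs = 2, matching y values: 3, 4 (2 points).
  x = 2: rhs = 0, matching y values: 0 (1 points).
  x = 3: rhs = 3, matching y values: none (0 points).
  x = 4: rhs = 3, matching y values: none (0 points).
  x = 5: rhs = 6, matching y values: none (0 points).
  x = 6: rhs = 4, matching y values: 2, 5 (2 points).
Total affine count: 5.
Full point count |E(F_7)| = 5 + 1 = 6.
Hasse bound: |6 − (7+1)| = |-2| = 2 ≤ 2√7 ≈ 5.2915 ✓.


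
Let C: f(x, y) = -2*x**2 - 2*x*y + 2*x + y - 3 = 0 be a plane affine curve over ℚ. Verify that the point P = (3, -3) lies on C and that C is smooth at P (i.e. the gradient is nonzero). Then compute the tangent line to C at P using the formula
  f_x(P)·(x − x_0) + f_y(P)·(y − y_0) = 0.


Tangent line at P: -4*x - 5*y - 3 = 0.

Step 1: f(3, -3) = 0, so P lies on C.
Step 2: partial derivatives
  f_x(x, y) = -4*x - 2*y + 2, f_y(x, y) = 1 - 2*x.
  f_x(P) = -4, f_y(P) = -5 (gradient nonzero, so P is smooth).
Step 3: tangent line at P: -4·(x − 3) + -5·(y − -3) = 0.
Expanding: -4*x - 5*y - 3 = 0.


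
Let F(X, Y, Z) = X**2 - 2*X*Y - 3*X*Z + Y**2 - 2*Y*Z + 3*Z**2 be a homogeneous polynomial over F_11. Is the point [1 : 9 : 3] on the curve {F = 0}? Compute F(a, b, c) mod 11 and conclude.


F(1,9,3) ≡ 6 (mod 11); P is NOT on the curve.

Evaluate F(1, 9, 3) term-by-term (mod 11).
  X**2 ↦ 1·1·1·1 = 1
  -2*X*Y ↦ -2·1·9·1 = -18
  -3*X*Z ↦ -3·1·1·3 = -9
  Y**2 ↦ 1·1·81·1 = 81
  -2*Y*Z ↦ -2·1·9·3 = -54
  3*Z**2 ↦ 3·1·1·9 = 27
Sum: F(1, 9, 3) = (1) + (-18) + (-9) + (81) + (-54) + (27) = 28.
Reducing mod 11: 28 ≡ 6 (mod 11).
Since F(a, b, c) ≡ 6 ≠ 0 (mod 11), P does NOT lie on the curve.


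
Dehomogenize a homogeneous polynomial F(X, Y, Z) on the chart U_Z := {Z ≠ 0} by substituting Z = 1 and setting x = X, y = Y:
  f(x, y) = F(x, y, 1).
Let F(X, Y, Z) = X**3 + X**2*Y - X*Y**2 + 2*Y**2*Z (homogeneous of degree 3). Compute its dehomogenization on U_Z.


f(x, y) = x**3 + x**2*y - x*y**2 + 2*y**2

On U_Z we set Z = 1. Each monomial c·X^i·Y^j·Z^k in F becomes c·x^i·y^j·1^k = c·x^i·y^j.
Substituting Z = 1: F(X, Y, 1) = x**3 + x**2*y - x*y**2 + 2*y**2.
Note: deg(f) ≤ deg(F) = 3; strict inequality happens when F is divisible by Z (lost terms).


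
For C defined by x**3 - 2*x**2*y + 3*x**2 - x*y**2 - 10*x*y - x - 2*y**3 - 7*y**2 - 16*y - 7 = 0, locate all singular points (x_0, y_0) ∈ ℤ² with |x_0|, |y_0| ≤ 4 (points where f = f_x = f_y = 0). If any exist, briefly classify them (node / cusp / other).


Singular points: {(-2, -1)}; classification: node.

Compute partial derivatives:
  f_x = 3*x**2 - 4*x*y + 6*x - y**2 - 10*y - 1.
  f_y = -2*x**2 - 2*x*y - 10*x - 6*y**2 - 14*y - 16.
Scan x_0 ∈ {−4, ..., 4}. For each x_0, f_y(x_0, y) is a polynomial in y; find its integer roots y ∈ {−4, ..., 4}, then test f_x and f at those candidates.
  x = -4: f_y(-4, y) = -6*y**2 - 6*y - 8; no integer root y with |y| ≤ 4.
  x = -3: f_y(-3, y) = -6*y**2 - 8*y - 4; no integer root y with |y| ≤ 4.
  x = -2: f_y(-2, y) = -6*y**2 - 10*y - 4; vanishes at y ∈ {-1}. (-2, -1): f_x = 0, f = 0 — SINGULAR.
  x = -1: f_y(-1, y) = -6*y**2 - 12*y - 8; no integer root y with |y| ≤ 4.
  x = 0: f_y(0, y) = -6*y**2 - 14*y - 16; no integer root y with |y| ≤ 4.
  x = 1: f_y(1, y) = -6*y**2 - 16*y - 28; no integer root y with |y| ≤ 4.
  x = 2: f_y(2, y) = -6*y**2 - 18*y - 44; no integer root y with |y| ≤ 4.
  x = 3: f_y(3, y) = -6*y**2 - 20*y - 64; no integer root y with |y| ≤ 4.
  x = 4: f_y(4, y) = -6*y**2 - 22*y - 88; no integer root y with |y| ≤ 4.
Only singular point on the grid: (-2, -1).
Classify: substitute x = -2 + u, y = -1 + v and expand: f = u**3 - 2*u**2*v - u**2 - u*v**2 - 2*v**3 + v**2.
No constant or linear terms (consistent with a singular point). Quadratic part: -u**2 + v**2. Cubic part: u**3 - 2*u**2*v - u*v**2 - 2*v**3.
The quadratic part v**2 - u**2 = (v − u)(v + u) splits into two distinct linear factors, so there are two distinct tangent lines y − -1 = ±(x − -2) — this is a node (ordinary double point).
Classification: node.


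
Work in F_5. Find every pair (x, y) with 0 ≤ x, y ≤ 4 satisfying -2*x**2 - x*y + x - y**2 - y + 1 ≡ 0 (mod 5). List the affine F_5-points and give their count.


Affine F_5-points: {(0, 2), (1, 0), (1, 3), (2, 0), (2, 2), (3, 3)}; count = 6.

For each of the 25 pairs (x, y) ∈ F_5², evaluate f(x, y) mod 5. Record the zeros.
  x = 0: [0↦1, 1↦4, 2↦0, 3↦4, 4↦1]  zeros at y ∈ {2}
  x = 1: [0↦0, 1↦2, 2↦2, 3↦0, 4↦1]  zeros at y ∈ {0, 3}
  x = 2: [0↦0, 1↦1, 2↦0, 3↦2, 4↦2]  zeros at y ∈ {0, 2}
  x = 3: [0↦1, 1↦1, 2↦4, 3↦0, 4↦4]  zeros at y ∈ {3}
  x = 4: [0↦3, 1↦2, 2↦4, 3↦4, 4↦2]  zeros at y ∈ ∅
Collecting zeros: affine points = {(0, 2), (1, 0), (1, 3), (2, 0), (2, 2), (3, 3)}.
Total count |C(F_5)_aff| = 6.


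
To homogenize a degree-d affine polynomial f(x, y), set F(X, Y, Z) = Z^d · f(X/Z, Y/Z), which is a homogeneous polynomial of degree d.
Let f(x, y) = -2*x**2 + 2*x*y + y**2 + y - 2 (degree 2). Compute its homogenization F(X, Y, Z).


F(X, Y, Z) = -2*X**2 + 2*X*Y + Y**2 + Y*Z - 2*Z**2

deg(f) = 2.
Substitute x = X/Z, y = Y/Z into f, then multiply by Z^2.
  monomial -2·x^2·y^0 ↦ -2·X^2·Y^0·Z^0.
  monomial 2·x^1·y^1 ↦ 2·X^1·Y^1·Z^0.
  monomial 1·x^0·y^2 ↦ 1·X^0·Y^2·Z^0.
  monomial 1·x^0·y^1 ↦ 1·X^0·Y^1·Z^1.
  monomial -2·x^0·y^0 ↦ -2·X^0·Y^0·Z^2.
Collecting: F(X, Y, Z) = -2*X**2 + 2*X*Y + Y**2 + Y*Z - 2*Z**2.


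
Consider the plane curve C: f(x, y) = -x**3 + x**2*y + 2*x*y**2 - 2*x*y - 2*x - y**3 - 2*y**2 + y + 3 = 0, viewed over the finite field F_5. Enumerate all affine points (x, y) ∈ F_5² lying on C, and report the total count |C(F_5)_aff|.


Affine F_5-points: {(1, 0), (2, 3), (3, 0), (4, 1), (4, 2), (4, 3)}; count = 6.

For each of the 25 pairs (x, y) ∈ F_5², evaluate f(x, y) mod 5. Record the zeros.
  x = 0: [0↦3, 1↦1, 2↦4, 3↦1, 4↦1]  zeros at y ∈ ∅
  x = 1: [0↦0, 1↦4, 2↦2, 3↦3, 4↦1]  zeros at y ∈ {0}
  x = 2: [0↦1, 1↦3, 2↦3, 3↦0, 4↦3]  zeros at y ∈ {3}
  x = 3: [0↦0, 1↦2, 2↦1, 3↦1, 4↦1]  zeros at y ∈ {0}
  x = 4: [0↦1, 1↦0, 2↦0, 3↦0, 4↦4]  zeros at y ∈ {1, 2, 3}
Collecting zeros: affine points = {(1, 0), (2, 3), (3, 0), (4, 1), (4, 2), (4, 3)}.
Total count |C(F_5)_aff| = 6.


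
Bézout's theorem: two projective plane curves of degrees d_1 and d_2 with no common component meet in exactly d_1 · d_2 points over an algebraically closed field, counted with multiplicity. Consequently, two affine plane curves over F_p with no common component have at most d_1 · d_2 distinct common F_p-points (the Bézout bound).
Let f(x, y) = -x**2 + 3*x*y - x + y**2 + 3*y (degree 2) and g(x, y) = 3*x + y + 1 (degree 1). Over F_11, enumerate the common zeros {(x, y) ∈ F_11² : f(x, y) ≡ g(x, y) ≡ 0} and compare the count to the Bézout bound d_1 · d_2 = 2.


Common zeros: ∅; count = 0; Bézout bound = 2.

deg(f) = 2, deg(g) = 1, so Bézout bound = 2.
Scan x ∈ F_11. For each x, list the y ∈ F_11 with f(x, y) ≡ 0 and those with g(x, y) ≡ 0 (mod 11); the common zeros in that column are the intersection.
  x = 0: f ≡ 0 at y ∈ {0, 8}; g ≡ 0 at y ∈ {10}; common: ∅.
  x = 1: f ≡ 0 at y ∈ {8}; g ≡ 0 at y ∈ {7}; common: ∅.
  x = 2: f ≡ 0 at y ∈ ∅; g ≡ 0 at y ∈ {4}; common: ∅.
  x = 3: f ≡ 0 at y ∈ {3, 7}; g ≡ 0 at y ∈ {1}; common: ∅.
  x = 4: f ≡ 0 at y ∈ ∅; g ≡ 0 at y ∈ {9}; common: ∅.
  x = 5: f ≡ 0 at y ∈ {1, 3}; g ≡ 0 at y ∈ {6}; common: ∅.
  x = 6: f ≡ 0 at y ∈ {5, 7}; g ≡ 0 at y ∈ {3}; common: ∅.
  x = 7: f ≡ 0 at y ∈ ∅; g ≡ 0 at y ∈ {0}; common: ∅.
  x = 8: f ≡ 0 at y ∈ {1, 5}; g ≡ 0 at y ∈ {8}; common: ∅.
  x = 9: f ≡ 0 at y ∈ ∅; g ≡ 0 at y ∈ {5}; common: ∅.
  x = 10: f ≡ 0 at y ∈ {0}; g ≡ 0 at y ∈ {2}; common: ∅.
Collecting: common zeros = ∅, so the count is 0.
Comparison with the Bézout bound: 0 ≤ 2 = deg(f)·deg(g), as expected for curves with no common component (the affine F_11-count falls short of the bound because intersections may lie at infinity, over extension fields, or carry multiplicity).


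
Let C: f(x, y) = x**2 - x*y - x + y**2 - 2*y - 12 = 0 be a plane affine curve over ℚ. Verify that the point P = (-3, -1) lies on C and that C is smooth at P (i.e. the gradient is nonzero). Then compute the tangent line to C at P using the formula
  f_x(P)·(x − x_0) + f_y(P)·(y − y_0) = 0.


Tangent line at P: -6*x - y - 19 = 0.

Step 1: f(-3, -1) = 0, so P lies on C.
Step 2: partial derivatives
  f_x(x, y) = 2*x - y - 1, f_y(x, y) = -x + 2*y - 2.
  f_x(P) = -6, f_y(P) = -1 (gradient nonzero, so P is smooth).
Step 3: tangent line at P: -6·(x − -3) + -1·(y − -1) = 0.
Expanding: -6*x - y - 19 = 0.


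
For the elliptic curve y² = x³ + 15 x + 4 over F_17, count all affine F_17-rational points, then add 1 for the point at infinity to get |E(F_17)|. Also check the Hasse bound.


Affine points = {(0, 2), (0, 15), (2, 5), (2, 12), (3, 5), (3, 12), (4, 3), (4, 14), (5, 0), (6, 2), (6, 15), (9, 1), (9, 16), (10, 7), (10, 10), (11, 2), (11, 15), (12, 5), (12, 12), (13, 4), (13, 13), (14, 0), (15, 0)}; affine count = 23; |E(F_17)| = 24.

Discriminant check: Δ ∝ 4a³ + 27b² = 4·15³ + 27·4² = 4·3375 + 27·16 ≡ 9 (mod 17). Nonzero ⇒ E is nonsingular.
For each x ∈ F_17, compute rhs = x³ + 15·x + 4 mod 17, then count y ∈ F_17 with y² ≡ rhs.
  x = 0: rhs = 4, matching y values: 2, 15 (2 points).
  x = 1: rhs = 3, matching y values: none (0 points).
  x = 2: rhs = 8, matching y values: 5, 12 (2 points).
  x = 3: rhs = 8, matching y values: 5, 12 (2 points).
  x = 4: rhs = 9, matching y values: 3, 14 (2 points).
  x = 5: rhs = 0, matching y values: 0 (1 points).
  x = 6: rhs = 4, matching y values: 2, 15 (2 points).
  x = 7: rhs = 10, matching y values: none (0 points).
  x = 8: rhs = 7, matching y values: none (0 points).
  x = 9: rhs = 1, matching y values: 1, 16 (2 points).
  x = 10: rhs = 15, matching y values: 7, 10 (2 points).
  x = 11: rhs = 4, matching y values: 2, 15 (2 points).
  x = 12: rhs = 8, matching y values: 5, 12 (2 points).
  x = 13: rhs = 16, matching y values: 4, 13 (2 points).
  x = 14: rhs = 0, matching y values: 0 (1 points).
  x = 15: rhs = 0, matching y values: 0 (1 points).
  x = 16: rhs = 5, matching y values: none (0 points).
Total affine count: 23.
Full point count |E(F_17)| = 23 + 1 = 24.
Hasse bound: |24 − (17+1)| = |6| = 6 ≤ 2√17 ≈ 8.2462 ✓.


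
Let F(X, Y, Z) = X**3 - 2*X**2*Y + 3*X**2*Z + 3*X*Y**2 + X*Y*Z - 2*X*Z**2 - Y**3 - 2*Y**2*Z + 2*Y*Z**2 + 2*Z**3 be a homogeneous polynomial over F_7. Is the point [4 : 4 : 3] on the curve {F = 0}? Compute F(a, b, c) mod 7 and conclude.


F(4,4,3) ≡ 4 (mod 7); P is NOT on the curve.

Evaluate F(4, 4, 3) term-by-term (mod 7).
  X**3 ↦ 1·64·1·1 = 64
  -2*X**2*Y ↦ -2·16·4·1 = -128
  3*X**2*Z ↦ 3·16·1·3 = 144
  3*X*Y**2 ↦ 3·4·16·1 = 192
  X*Y*Z ↦ 1·4·4·3 = 48
  -2*X*Z**2 ↦ -2·4·1·9 = -72
  -Y**3 ↦ -1·1·64·1 = -64
  -2*Y**2*Z ↦ -2·1·16·3 = -96
  2*Y*Z**2 ↦ 2·1·4·9 = 72
  2*Z**3 ↦ 2·1·1·27 = 54
Sum: F(4, 4, 3) = (64) + (-128) + (144) + (192) + (48) + (-72) + (-64) + (-96) + (72) + (54) = 214.
Reducing mod 7: 214 ≡ 4 (mod 7).
Since F(a, b, c) ≡ 4 ≠ 0 (mod 7), P does NOT lie on the curve.


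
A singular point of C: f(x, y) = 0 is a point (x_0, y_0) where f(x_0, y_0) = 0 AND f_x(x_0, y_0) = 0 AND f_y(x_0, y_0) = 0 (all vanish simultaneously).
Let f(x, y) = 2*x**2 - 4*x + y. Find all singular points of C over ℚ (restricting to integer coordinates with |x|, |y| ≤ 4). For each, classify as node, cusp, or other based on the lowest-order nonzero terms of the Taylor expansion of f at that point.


No singular points in the scanned grid; C is smooth there.

Compute partial derivatives:
  f_x = 4*x - 4.
  f_y = 1.
f_y = 1 is a nonzero constant, so f_y never vanishes: no point (x, y) can satisfy f = f_x = f_y = 0. In particular no (x, y) ∈ {−4, ..., 4}² is singular; the curve is smooth.


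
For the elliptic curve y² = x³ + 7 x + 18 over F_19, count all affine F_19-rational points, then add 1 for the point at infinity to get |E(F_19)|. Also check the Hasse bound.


Affine points = {(1, 8), (1, 11), (3, 3), (3, 16), (5, 8), (5, 11), (7, 7), (7, 12), (8, 4), (8, 15), (10, 9), (10, 10), (11, 1), (11, 18), (12, 5), (12, 14), (13, 8), (13, 11)}; affine count = 18; |E(F_19)| = 19.

Discriminant check: Δ ∝ 4a³ + 27b² = 4·7³ + 27·18² = 4·343 + 27·324 ≡ 12 (mod 19). Nonzero ⇒ E is nonsingular.
For each x ∈ F_19, compute rhs = x³ + 7·x + 18 mod 19, then count y ∈ F_19 with y² ≡ rhs.
  x = 0: rhs = 18, matching y values: none (0 points).
  x = 1: rhs = 7, matching y values: 8, 11 (2 points).
  x = 2: rhs = 2, matching y values: none (0 points).
  x = 3: rhs = 9, matching y values: 3, 16 (2 points).
  x = 4: rhs = 15, matching y values: none (0 points).
  x = 5: rhs = 7, matching y values: 8, 11 (2 points).
  x = 6: rhs = 10, matching y values: none (0 points).
  x = 7: rhs = 11, matching y values: 7, 12 (2 points).
  x = 8: rhs = 16, matching y values: 4, 15 (2 points).
  x = 9: rhs = 12, matching y values: none (0 points).
  x = 10: rhs = 5, matching y values: 9, 10 (2 points).
  x = 11: rhs = 1, matching y values: 1, 18 (2 points).
  x = 12: rhs = 6, matching y values: 5, 14 (2 points).
  x = 13: rhs = 7, matching y values: 8, 11 (2 points).
  x = 14: rhs = 10, matching y values: none (0 points).
  x = 15: rhs = 2, matching y values: none (0 points).
  x = 16: rhs = 8, matching y values: none (0 points).
  x = 17: rhs = 15, matching y values: none (0 points).
  x = 18: rhs = 10, matching y values: none (0 points).
Total affine count: 18.
Full point count |E(F_19)| = 18 + 1 = 19.
Hasse bound: |19 − (19+1)| = |-1| = 1 ≤ 2√19 ≈ 8.7178 ✓.


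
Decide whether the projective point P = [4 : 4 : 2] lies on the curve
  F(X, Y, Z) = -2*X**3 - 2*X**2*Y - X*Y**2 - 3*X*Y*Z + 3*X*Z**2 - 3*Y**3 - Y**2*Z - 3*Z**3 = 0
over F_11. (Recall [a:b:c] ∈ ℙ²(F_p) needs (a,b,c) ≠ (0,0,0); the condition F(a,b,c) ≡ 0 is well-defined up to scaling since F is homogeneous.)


F(4,4,2) ≡ 0 (mod 11); P is on the curve.

Evaluate F(4, 4, 2) term-by-term (mod 11).
  -2*X**3 ↦ -2·64·1·1 = -128
  -2*X**2*Y ↦ -2·16·4·1 = -128
  -X*Y**2 ↦ -1·4·16·1 = -64
  -3*X*Y*Z ↦ -3·4·4·2 = -96
  3*X*Z**2 ↦ 3·4·1·4 = 48
  -3*Y**3 ↦ -3·1·64·1 = -192
  -Y**2*Z ↦ -1·1·16·2 = -32
  -3*Z**3 ↦ -3·1·1·8 = -24
Sum: F(4, 4, 2) = (-128) + (-128) + (-64) + (-96) + (48) + (-192) + (-32) + (-24) = -616.
Reducing mod 11: -616 ≡ 0 (mod 11).
Since F(a, b, c) ≡ 0 (mod 11), P lies on the curve.


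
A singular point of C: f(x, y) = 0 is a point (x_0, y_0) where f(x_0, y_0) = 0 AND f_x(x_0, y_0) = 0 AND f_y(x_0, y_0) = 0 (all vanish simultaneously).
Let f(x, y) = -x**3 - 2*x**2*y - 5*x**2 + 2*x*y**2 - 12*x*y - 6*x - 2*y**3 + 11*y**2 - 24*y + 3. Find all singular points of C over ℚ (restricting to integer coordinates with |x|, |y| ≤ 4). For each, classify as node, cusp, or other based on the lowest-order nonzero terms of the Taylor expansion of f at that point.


Singular points: {(-2, 1)}; classification: node.

Compute partial derivatives:
  f_x = -3*x**2 - 4*x*y - 10*x + 2*y**2 - 12*y - 6.
  f_y = -2*x**2 + 4*x*y - 12*x - 6*y**2 + 22*y - 24.
Scan x_0 ∈ {−4, ..., 4}. For each x_0, f_y(x_0, y) is a polynomial in y; find its integer roots y ∈ {−4, ..., 4}, then test f_x and f at those candidates.
  x = -4: f_y(-4, y) = -6*y**2 + 6*y - 8; no integer root y with |y| ≤ 4.
  x = -3: f_y(-3, y) = -6*y**2 + 10*y - 6; no integer root y with |y| ≤ 4.
  x = -2: f_y(-2, y) = -6*y**2 + 14*y - 8; vanishes at y ∈ {1}. (-2, 1): f_x = 0, f = 0 — SINGULAR.
  x = -1: f_y(-1, y) = -6*y**2 + 18*y - 14; no integer root y with |y| ≤ 4.
  x = 0: f_y(0, y) = -6*y**2 + 22*y - 24; no integer root y with |y| ≤ 4.
  x = 1: f_y(1, y) = -6*y**2 + 26*y - 38; no integer root y with |y| ≤ 4.
  x = 2: f_y(2, y) = -6*y**2 + 30*y - 56; no integer root y with |y| ≤ 4.
  x = 3: f_y(3, y) = -6*y**2 + 34*y - 78; no integer root y with |y| ≤ 4.
  x = 4: f_y(4, y) = -6*y**2 + 38*y - 104; no integer root y with |y| ≤ 4.
Only singular point on the grid: (-2, 1).
Classify: substitute x = -2 + u, y = 1 + v and expand: f = -u**3 - 2*u**2*v - u**2 + 2*u*v**2 - 2*v**3 + v**2.
No constant or linear terms (consistent with a singular point). Quadratic part: -u**2 + v**2. Cubic part: -u**3 - 2*u**2*v + 2*u*v**2 - 2*v**3.
The quadratic part v**2 - u**2 = (v − u)(v + u) splits into two distinct linear factors, so there are two distinct tangent lines y − 1 = ±(x − -2) — this is a node (ordinary double point).
Classification: node.


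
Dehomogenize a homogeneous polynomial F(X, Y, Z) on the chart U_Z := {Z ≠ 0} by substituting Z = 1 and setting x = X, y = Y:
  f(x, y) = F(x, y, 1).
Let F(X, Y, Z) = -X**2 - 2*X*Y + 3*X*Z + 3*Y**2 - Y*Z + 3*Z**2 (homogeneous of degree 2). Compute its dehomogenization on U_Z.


f(x, y) = -x**2 - 2*x*y + 3*x + 3*y**2 - y + 3

On U_Z we set Z = 1. Each monomial c·X^i·Y^j·Z^k in F becomes c·x^i·y^j·1^k = c·x^i·y^j.
Substituting Z = 1: F(X, Y, 1) = -x**2 - 2*x*y + 3*x + 3*y**2 - y + 3.
Note: deg(f) ≤ deg(F) = 2; strict inequality happens when F is divisible by Z (lost terms).


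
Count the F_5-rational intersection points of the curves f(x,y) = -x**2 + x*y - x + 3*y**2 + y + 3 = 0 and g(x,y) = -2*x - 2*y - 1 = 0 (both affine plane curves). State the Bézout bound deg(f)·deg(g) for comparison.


Common zeros: {(3, 4), (4, 3)}; count = 2; Bézout bound = 2.

deg(f) = 2, deg(g) = 1, so Bézout bound = 2.
Scan x ∈ F_5. For each x, list the y ∈ F_5 with f(x, y) ≡ 0 and those with g(x, y) ≡ 0 (mod 5); the common zeros in that column are the intersection.
  x = 0: f ≡ 0 at y ∈ {4}; g ≡ 0 at y ∈ {2}; common: ∅.
  x = 1: f ≡ 0 at y ∈ ∅; g ≡ 0 at y ∈ {1}; common: ∅.
  x = 2: f ≡ 0 at y ∈ {2}; g ≡ 0 at y ∈ {0}; common: ∅.
  x = 3: f ≡ 0 at y ∈ {3, 4}; g ≡ 0 at y ∈ {4}; common: {4}.
  x = 4: f ≡ 0 at y ∈ {2, 3}; g ≡ 0 at y ∈ {3}; common: {3}.
Collecting: common zeros = {(3, 4), (4, 3)}, so the count is 2.
Comparison with the Bézout bound: 2 ≤ 2 = deg(f)·deg(g), as expected for curves with no common component (the bound is attained).


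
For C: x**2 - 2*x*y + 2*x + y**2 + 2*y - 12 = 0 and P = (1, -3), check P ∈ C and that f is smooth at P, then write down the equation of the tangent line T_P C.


Tangent line at P: 10*x - 6*y - 28 = 0.

Step 1: f(1, -3) = 0, so P lies on C.
Step 2: partial derivatives
  f_x(x, y) = 2*x - 2*y + 2, f_y(x, y) = -2*x + 2*y + 2.
  f_x(P) = 10, f_y(P) = -6 (gradient nonzero, so P is smooth).
Step 3: tangent line at P: 10·(x − 1) + -6·(y − -3) = 0.
Expanding: 10*x - 6*y - 28 = 0.


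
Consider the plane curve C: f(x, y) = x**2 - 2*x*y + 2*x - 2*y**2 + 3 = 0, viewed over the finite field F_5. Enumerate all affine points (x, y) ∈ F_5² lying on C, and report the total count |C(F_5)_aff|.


Affine F_5-points: {(0, 2), (0, 3), (2, 1), (2, 2), (3, 1), (4, 3)}; count = 6.

For each of the 25 pairs (x, y) ∈ F_5², evaluate f(x, y) mod 5. Record the zeros.
  x = 0: [0↦3, 1↦1, 2↦0, 3↦0, 4↦1]  zeros at y ∈ {2, 3}
  x = 1: [0↦1, 1↦2, 2↦4, 3↦2, 4↦1]  zeros at y ∈ ∅
  x = 2: [0↦1, 1↦0, 2↦0, 3↦1, 4↦3]  zeros at y ∈ {1, 2}
  x = 3: [0↦3, 1↦0, 2↦3, 3↦2, 4↦2]  zeros at y ∈ {1}
  x = 4: [0↦2, 1↦2, 2↦3, 3↦0, 4↦3]  zeros at y ∈ {3}
Collecting zeros: affine points = {(0, 2), (0, 3), (2, 1), (2, 2), (3, 1), (4, 3)}.
Total count |C(F_5)_aff| = 6.


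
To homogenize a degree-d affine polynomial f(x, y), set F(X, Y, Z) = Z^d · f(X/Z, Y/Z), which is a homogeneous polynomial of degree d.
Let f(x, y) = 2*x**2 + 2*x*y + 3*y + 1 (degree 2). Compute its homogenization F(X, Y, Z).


F(X, Y, Z) = 2*X**2 + 2*X*Y + 3*Y*Z + Z**2

deg(f) = 2.
Substitute x = X/Z, y = Y/Z into f, then multiply by Z^2.
  monomial 2·x^2·y^0 ↦ 2·X^2·Y^0·Z^0.
  monomial 2·x^1·y^1 ↦ 2·X^1·Y^1·Z^0.
  monomial 3·x^0·y^1 ↦ 3·X^0·Y^1·Z^1.
  monomial 1·x^0·y^0 ↦ 1·X^0·Y^0·Z^2.
Collecting: F(X, Y, Z) = 2*X**2 + 2*X*Y + 3*Y*Z + Z**2.


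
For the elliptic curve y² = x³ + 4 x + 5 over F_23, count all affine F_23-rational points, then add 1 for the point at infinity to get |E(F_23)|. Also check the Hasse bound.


Affine points = {(4, 4), (4, 19), (5, 9), (5, 14), (7, 10), (7, 13), (11, 0), (13, 0), (15, 6), (15, 17), (16, 5), (16, 18), (17, 8), (17, 15), (20, 9), (20, 14), (21, 9), (21, 14), (22, 0)}; affine count = 19; |E(F_23)| = 20.

Discriminant check: Δ ∝ 4a³ + 27b² = 4·4³ + 27·5² = 4·64 + 27·25 ≡ 11 (mod 23). Nonzero ⇒ E is nonsingular.
For each x ∈ F_23, compute rhs = x³ + 4·x + 5 mod 23, then count y ∈ F_23 with y² ≡ rhs.
  x = 0: rhs = 5, matching y values: none (0 points).
  x = 1: rhs = 10, matching y values: none (0 points).
  x = 2: rhs = 21, matching y values: none (0 points).
  x = 3: rhs = 21, matching y values: none (0 points).
  x = 4: rhs = 16, matching y values: 4, 19 (2 points).
  x = 5: rhs = 12, matching y values: 9, 14 (2 points).
  x = 6: rhs = 15, matching y values: none (0 points).
  x = 7: rhs = 8, matching y values: 10, 13 (2 points).
  x = 8: rhs = 20, matching y values: none (0 points).
  x = 9: rhs = 11, matching y values: none (0 points).
  x = 10: rhs = 10, matching y values: none (0 points).
  x = 11: rhs = 0, matching y values: 0 (1 points).
  x = 12: rhs = 10, matching y values: none (0 points).
  x = 13: rhs = 0, matching y values: 0 (1 points).
  x = 14: rhs = 22, matching y values: none (0 points).
  x = 15: rhs = 13, matching y values: 6, 17 (2 points).
  x = 16: rhs = 2, matching y values: 5, 18 (2 points).
  x = 17: rhs = 18, matching y values: 8, 15 (2 points).
  x = 18: rhs = 21, matching y values: none (0 points).
  x = 19: rhs = 17, matching y values: none (0 points).
  x = 20: rhs = 12, matching y values: 9, 14 (2 points).
  x = 21: rhs = 12, matching y values: 9, 14 (2 points).
  x = 22: rhs = 0, matching y values: 0 (1 points).
Total affine count: 19.
Full point count |E(F_23)| = 19 + 1 = 20.
Hasse bound: |20 − (23+1)| = |-4| = 4 ≤ 2√23 ≈ 9.5917 ✓.


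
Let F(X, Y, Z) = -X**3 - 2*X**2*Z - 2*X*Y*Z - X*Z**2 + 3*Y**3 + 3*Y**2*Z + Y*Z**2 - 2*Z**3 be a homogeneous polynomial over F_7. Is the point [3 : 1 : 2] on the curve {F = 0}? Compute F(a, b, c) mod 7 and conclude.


F(3,1,2) ≡ 1 (mod 7); P is NOT on the curve.

Evaluate F(3, 1, 2) term-by-term (mod 7).
  -X**3 ↦ -1·27·1·1 = -27
  -2*X**2*Z ↦ -2·9·1·2 = -36
  -2*X*Y*Z ↦ -2·3·1·2 = -12
  -X*Z**2 ↦ -1·3·1·4 = -12
  3*Y**3 ↦ 3·1·1·1 = 3
  3*Y**2*Z ↦ 3·1·1·2 = 6
  Y*Z**2 ↦ 1·1·1·4 = 4
  -2*Z**3 ↦ -2·1·1·8 = -16
Sum: F(3, 1, 2) = (-27) + (-36) + (-12) + (-12) + (3) + (6) + (4) + (-16) = -90.
Reducing mod 7: -90 ≡ 1 (mod 7).
Since F(a, b, c) ≡ 1 ≠ 0 (mod 7), P does NOT lie on the curve.


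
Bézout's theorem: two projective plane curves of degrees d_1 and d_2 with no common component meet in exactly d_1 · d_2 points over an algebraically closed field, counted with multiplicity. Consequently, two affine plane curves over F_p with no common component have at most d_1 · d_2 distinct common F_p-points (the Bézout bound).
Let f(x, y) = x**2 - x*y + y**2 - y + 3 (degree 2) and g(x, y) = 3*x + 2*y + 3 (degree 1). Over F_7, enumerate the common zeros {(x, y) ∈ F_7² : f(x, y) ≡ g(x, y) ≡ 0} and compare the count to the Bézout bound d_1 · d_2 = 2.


Common zeros: ∅; count = 0; Bézout bound = 2.

deg(f) = 2, deg(g) = 1, so Bézout bound = 2.
Scan x ∈ F_7. For each x, list the y ∈ F_7 with f(x, y) ≡ 0 and those with g(x, y) ≡ 0 (mod 7); the common zeros in that column are the intersection.
  x = 0: f ≡ 0 at y ∈ ∅; g ≡ 0 at y ∈ {2}; common: ∅.
  x = 1: f ≡ 0 at y ∈ {3, 6}; g ≡ 0 at y ∈ {4}; common: ∅.
  x = 2: f ≡ 0 at y ∈ {0, 3}; g ≡ 0 at y ∈ {6}; common: ∅.
  x = 3: f ≡ 0 at y ∈ ∅; g ≡ 0 at y ∈ {1}; common: ∅.
  x = 4: f ≡ 0 at y ∈ ∅; g ≡ 0 at y ∈ {3}; common: ∅.
  x = 5: f ≡ 0 at y ∈ {0, 6}; g ≡ 0 at y ∈ {5}; common: ∅.
  x = 6: f ≡ 0 at y ∈ ∅; g ≡ 0 at y ∈ {0}; common: ∅.
Collecting: common zeros = ∅, so the count is 0.
Comparison with the Bézout bound: 0 ≤ 2 = deg(f)·deg(g), as expected for curves with no common component (the affine F_7-count falls short of the bound because intersections may lie at infinity, over extension fields, or carry multiplicity).


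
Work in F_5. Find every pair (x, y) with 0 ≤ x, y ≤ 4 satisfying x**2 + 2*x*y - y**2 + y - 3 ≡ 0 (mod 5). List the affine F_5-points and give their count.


Affine F_5-points: {(0, 2), (0, 4), (1, 1), (1, 2), (2, 1), (2, 4)}; count = 6.

For each of the 25 pairs (x, y) ∈ F_5², evaluate f(x, y) mod 5. Record the zeros.
  x = 0: [0↦2, 1↦2, 2↦0, 3↦1, 4↦0]  zeros at y ∈ {2, 4}
  x = 1: [0↦3, 1↦0, 2↦0, 3↦3, 4↦4]  zeros at y ∈ {1, 2}
  x = 2: [0↦1, 1↦0, 2↦2, 3↦2, 4↦0]  zeros at y ∈ {1, 4}
  x = 3: [0↦1, 1↦2, 2↦1, 3↦3, 4↦3]  zeros at y ∈ ∅
  x = 4: [0↦3, 1↦1, 2↦2, 3↦1, 4↦3]  zeros at y ∈ ∅
Collecting zeros: affine points = {(0, 2), (0, 4), (1, 1), (1, 2), (2, 1), (2, 4)}.
Total count |C(F_5)_aff| = 6.


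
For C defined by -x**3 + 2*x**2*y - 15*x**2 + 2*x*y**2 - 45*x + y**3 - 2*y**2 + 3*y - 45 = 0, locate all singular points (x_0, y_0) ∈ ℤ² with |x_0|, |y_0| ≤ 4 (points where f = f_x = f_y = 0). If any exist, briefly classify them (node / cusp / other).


Singular points: {(-3, 3)}; classification: cusp.

Compute partial derivatives:
  f_x = -3*x**2 + 4*x*y - 30*x + 2*y**2 - 45.
  f_y = 2*x**2 + 4*x*y + 3*y**2 - 4*y + 3.
Scan x_0 ∈ {−4, ..., 4}. For each x_0, f_y(x_0, y) is a polynomial in y; find its integer roots y ∈ {−4, ..., 4}, then test f_x and f at those candidates.
  x = -4: f_y(-4, y) = 3*y**2 - 20*y + 35; no integer root y with |y| ≤ 4.
  x = -3: f_y(-3, y) = 3*y**2 - 16*y + 21; vanishes at y ∈ {3}. (-3, 3): f_x = 0, f = 0 — SINGULAR.
  x = -2: f_y(-2, y) = 3*y**2 - 12*y + 11; no integer root y with |y| ≤ 4.
  x = -1: f_y(-1, y) = 3*y**2 - 8*y + 5; vanishes at y ∈ {1}. (-1, 1): f_x = -20 ≠ 0.
  x = 0: f_y(0, y) = 3*y**2 - 4*y + 3; no integer root y with |y| ≤ 4.
  x = 1: f_y(1, y) = 3*y**2 + 5; no integer root y with |y| ≤ 4.
  x = 2: f_y(2, y) = 3*y**2 + 4*y + 11; no integer root y with |y| ≤ 4.
  x = 3: f_y(3, y) = 3*y**2 + 8*y + 21; no integer root y with |y| ≤ 4.
  x = 4: f_y(4, y) = 3*y**2 + 12*y + 35; no integer root y with |y| ≤ 4.
Only singular point on the grid: (-3, 3).
Classify: substitute x = -3 + u, y = 3 + v and expand: f = -u**3 + 2*u**2*v + 2*u*v**2 + v**3 + v**2.
No constant or linear terms (consistent with a singular point). Quadratic part: v**2. Cubic part: -u**3 + 2*u**2*v + 2*u*v**2 + v**3.
The quadratic part v**2 is a perfect square, so there is a single (double) tangent line v = 0, i.e. y = 3. Restricting the cubic part to that line (v = 0) leaves -u**3 ≠ 0, so f is not divisible by v and the branch is v² ≈ u**3 to lowest order — this is a cusp.
Classification: cusp.


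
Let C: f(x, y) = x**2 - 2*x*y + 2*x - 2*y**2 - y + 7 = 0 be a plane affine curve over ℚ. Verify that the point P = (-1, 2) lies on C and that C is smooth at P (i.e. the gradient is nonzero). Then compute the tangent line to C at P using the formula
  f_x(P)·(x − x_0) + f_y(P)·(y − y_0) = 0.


Tangent line at P: -4*x - 7*y + 10 = 0.

Step 1: f(-1, 2) = 0, so P lies on C.
Step 2: partial derivatives
  f_x(x, y) = 2*x - 2*y + 2, f_y(x, y) = -2*x - 4*y - 1.
  f_x(P) = -4, f_y(P) = -7 (gradient nonzero, so P is smooth).
Step 3: tangent line at P: -4·(x − -1) + -7·(y − 2) = 0.
Expanding: -4*x - 7*y + 10 = 0.


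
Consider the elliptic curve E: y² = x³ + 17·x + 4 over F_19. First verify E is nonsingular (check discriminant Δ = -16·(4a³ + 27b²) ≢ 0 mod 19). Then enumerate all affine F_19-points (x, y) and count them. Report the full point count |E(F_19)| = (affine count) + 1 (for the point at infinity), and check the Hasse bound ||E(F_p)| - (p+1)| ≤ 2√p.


Affine points = {(0, 2), (0, 17), (3, 5), (3, 14), (5, 9), (5, 10), (8, 5), (8, 14), (12, 6), (12, 13), (13, 3), (13, 16), (15, 9), (15, 10), (17, 0), (18, 9), (18, 10)}; affine count = 17; |E(F_19)| = 18.

Discriminant check: Δ ∝ 4a³ + 27b² = 4·17³ + 27·4² = 4·4913 + 27·16 ≡ 1 (mod 19). Nonzero ⇒ E is nonsingular.
For each x ∈ F_19, compute rhs = x³ + 17·x + 4 mod 19, then count y ∈ F_19 with y² ≡ rhs.
  x = 0: rhs = 4, matching y values: 2, 17 (2 points).
  x = 1: rhs = 3, matching y values: none (0 points).
  x = 2: rhs = 8, matching y values: none (0 points).
  x = 3: rhs = 6, matching y values: 5, 14 (2 points).
  x = 4: rhs = 3, matching y values: none (0 points).
  x = 5: rhs = 5, matching y values: 9, 10 (2 points).
  x = 6: rhs = 18, matching y values: none (0 points).
  x = 7: rhs = 10, matching y values: none (0 points).
  x = 8: rhs = 6, matching y values: 5, 14 (2 points).
  x = 9: rhs = 12, matching y values: none (0 points).
  x = 10: rhs = 15, matching y values: none (0 points).
  x = 11: rhs = 2, matching y values: none (0 points).
  x = 12: rhs = 17, matching y values: 6, 13 (2 points).
  x = 13: rhs = 9, matching y values: 3, 16 (2 points).
  x = 14: rhs = 3, matching y values: none (0 points).
  x = 15: rhs = 5, matching y values: 9, 10 (2 points).
  x = 16: rhs = 2, matching y values: none (0 points).
  x = 17: rhs = 0, matching y values: 0 (1 points).
  x = 18: rhs = 5, matching y values: 9, 10 (2 points).
Total affine count: 17.
Full point count |E(F_19)| = 17 + 1 = 18.
Hasse bound: |18 − (19+1)| = |-2| = 2 ≤ 2√19 ≈ 8.7178 ✓.


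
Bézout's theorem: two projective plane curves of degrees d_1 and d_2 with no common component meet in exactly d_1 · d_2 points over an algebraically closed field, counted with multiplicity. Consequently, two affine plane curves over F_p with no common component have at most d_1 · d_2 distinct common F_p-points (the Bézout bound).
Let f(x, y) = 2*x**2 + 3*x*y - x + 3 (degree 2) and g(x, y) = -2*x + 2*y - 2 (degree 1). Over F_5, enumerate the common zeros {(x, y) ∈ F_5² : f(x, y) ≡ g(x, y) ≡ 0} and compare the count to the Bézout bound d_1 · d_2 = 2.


Common zeros: {(1, 2)}; count = 1; Bézout bound = 2.

deg(f) = 2, deg(g) = 1, so Bézout bound = 2.
Scan x ∈ F_5. For each x, list the y ∈ F_5 with f(x, y) ≡ 0 and those with g(x, y) ≡ 0 (mod 5); the common zeros in that column are the intersection.
  x = 0: f ≡ 0 at y ∈ ∅; g ≡ 0 at y ∈ {1}; common: ∅.
  x = 1: f ≡ 0 at y ∈ {2}; g ≡ 0 at y ∈ {2}; common: {2}.
  x = 2: f ≡ 0 at y ∈ {1}; g ≡ 0 at y ∈ {3}; common: ∅.
  x = 3: f ≡ 0 at y ∈ {3}; g ≡ 0 at y ∈ {4}; common: ∅.
  x = 4: f ≡ 0 at y ∈ {2}; g ≡ 0 at y ∈ {0}; common: ∅.
Collecting: common zeros = {(1, 2)}, so the count is 1.
Comparison with the Bézout bound: 1 ≤ 2 = deg(f)·deg(g), as expected for curves with no common component (the affine F_5-count falls short of the bound because intersections may lie at infinity, over extension fields, or carry multiplicity).


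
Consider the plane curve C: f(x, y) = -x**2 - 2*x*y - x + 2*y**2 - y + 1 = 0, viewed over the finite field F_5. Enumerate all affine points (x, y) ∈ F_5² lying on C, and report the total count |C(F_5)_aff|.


Affine F_5-points: {(2, 0)}; count = 1.

For each of the 25 pairs (x, y) ∈ F_5², evaluate f(x, y) mod 5. Record the zeros.
  x = 0: [0↦1, 1↦2, 2↦2, 3↦1, 4↦4]  zeros at y ∈ ∅
  x = 1: [0↦4, 1↦3, 2↦1, 3↦3, 4↦4]  zeros at y ∈ ∅
  x = 2: [0↦0, 1↦2, 2↦3, 3↦3, 4↦2]  zeros at y ∈ {0}
  x = 3: [0↦4, 1↦4, 2↦3, 3↦1, 4↦3]  zeros at y ∈ ∅
  x = 4: [0↦1, 1↦4, 2↦1, 3↦2, 4↦2]  zeros at y ∈ ∅
Collecting zeros: affine points = {(2, 0)}.
Total count |C(F_5)_aff| = 1.


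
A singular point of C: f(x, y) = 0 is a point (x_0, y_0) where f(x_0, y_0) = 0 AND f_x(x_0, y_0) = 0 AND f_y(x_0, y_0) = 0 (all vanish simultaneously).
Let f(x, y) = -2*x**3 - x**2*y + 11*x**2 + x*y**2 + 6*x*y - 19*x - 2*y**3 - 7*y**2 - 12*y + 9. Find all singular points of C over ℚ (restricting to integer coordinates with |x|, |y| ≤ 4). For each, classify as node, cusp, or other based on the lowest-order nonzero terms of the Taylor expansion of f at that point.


Singular points: {(2, -1)}; classification: cusp.

Compute partial derivatives:
  f_x = -6*x**2 - 2*x*y + 22*x + y**2 + 6*y - 19.
  f_y = -x**2 + 2*x*y + 6*x - 6*y**2 - 14*y - 12.
Scan x_0 ∈ {−4, ..., 4}. For each x_0, f_y(x_0, y) is a polynomial in y; find its integer roots y ∈ {−4, ..., 4}, then test f_x and f at those candidates.
  x = -4: f_y(-4, y) = -6*y**2 - 22*y - 52; no integer root y with |y| ≤ 4.
  x = -3: f_y(-3, y) = -6*y**2 - 20*y - 39; no integer root y with |y| ≤ 4.
  x = -2: f_y(-2, y) = -6*y**2 - 18*y - 28; no integer root y with |y| ≤ 4.
  x = -1: f_y(-1, y) = -6*y**2 - 16*y - 19; no integer root y with |y| ≤ 4.
  x = 0: f_y(0, y) = -6*y**2 - 14*y - 12; no integer root y with |y| ≤ 4.
  x = 1: f_y(1, y) = -6*y**2 - 12*y - 7; no integer root y with |y| ≤ 4.
  x = 2: f_y(2, y) = -6*y**2 - 10*y - 4; vanishes at y ∈ {-1}. (2, -1): f_x = 0, f = 0 — SINGULAR.
  x = 3: f_y(3, y) = -6*y**2 - 8*y - 3; no integer root y with |y| ≤ 4.
  x = 4: f_y(4, y) = -6*y**2 - 6*y - 4; no integer root y with |y| ≤ 4.
Only singular point on the grid: (2, -1).
Classify: substitute x = 2 + u, y = -1 + v and expand: f = -2*u**3 - u**2*v + u*v**2 - 2*v**3 + v**2.
No constant or linear terms (consistent with a singular point). Quadratic part: v**2. Cubic part: -2*u**3 - u**2*v + u*v**2 - 2*v**3.
The quadratic part v**2 is a perfect square, so there is a single (double) tangent line v = 0, i.e. y = -1. Restricting the cubic part to that line (v = 0) leaves -2*u**3 ≠ 0, so f is not divisible by v and the branch is v² ≈ 2*u**3 to lowest order — this is a cusp.
Classification: cusp.


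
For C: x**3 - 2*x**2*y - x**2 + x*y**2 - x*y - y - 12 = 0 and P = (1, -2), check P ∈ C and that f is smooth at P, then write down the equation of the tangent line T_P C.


Tangent line at P: 15*x - 8*y - 31 = 0.

Step 1: f(1, -2) = 0, so P lies on C.
Step 2: partial derivatives
  f_x(x, y) = 3*x**2 - 4*x*y - 2*x + y**2 - y, f_y(x, y) = -2*x**2 + 2*x*y - x - 1.
  f_x(P) = 15, f_y(P) = -8 (gradient nonzero, so P is smooth).
Step 3: tangent line at P: 15·(x − 1) + -8·(y − -2) = 0.
Expanding: 15*x - 8*y - 31 = 0.


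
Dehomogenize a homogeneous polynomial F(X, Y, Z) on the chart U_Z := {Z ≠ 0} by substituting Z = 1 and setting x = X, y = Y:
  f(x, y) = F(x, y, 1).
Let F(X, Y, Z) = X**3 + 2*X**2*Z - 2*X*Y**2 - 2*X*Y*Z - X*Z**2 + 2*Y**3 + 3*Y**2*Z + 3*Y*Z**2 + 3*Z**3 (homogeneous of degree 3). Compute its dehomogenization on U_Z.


f(x, y) = x**3 + 2*x**2 - 2*x*y**2 - 2*x*y - x + 2*y**3 + 3*y**2 + 3*y + 3

On U_Z we set Z = 1. Each monomial c·X^i·Y^j·Z^k in F becomes c·x^i·y^j·1^k = c·x^i·y^j.
Substituting Z = 1: F(X, Y, 1) = x**3 + 2*x**2 - 2*x*y**2 - 2*x*y - x + 2*y**3 + 3*y**2 + 3*y + 3.
Note: deg(f) ≤ deg(F) = 3; strict inequality happens when F is divisible by Z (lost terms).


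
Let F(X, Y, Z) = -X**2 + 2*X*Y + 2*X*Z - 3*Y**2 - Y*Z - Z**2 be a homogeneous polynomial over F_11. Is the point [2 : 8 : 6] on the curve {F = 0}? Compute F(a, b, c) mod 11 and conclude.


F(2,8,6) ≡ 7 (mod 11); P is NOT on the curve.

Evaluate F(2, 8, 6) term-by-term (mod 11).
  -X**2 ↦ -1·4·1·1 = -4
  2*X*Y ↦ 2·2·8·1 = 32
  2*X*Z ↦ 2·2·1·6 = 24
  -3*Y**2 ↦ -3·1·64·1 = -192
  -Y*Z ↦ -1·1·8·6 = -48
  -Z**2 ↦ -1·1·1·36 = -36
Sum: F(2, 8, 6) = (-4) + (32) + (24) + (-192) + (-48) + (-36) = -224.
Reducing mod 11: -224 ≡ 7 (mod 11).
Since F(a, b, c) ≡ 7 ≠ 0 (mod 11), P does NOT lie on the curve.


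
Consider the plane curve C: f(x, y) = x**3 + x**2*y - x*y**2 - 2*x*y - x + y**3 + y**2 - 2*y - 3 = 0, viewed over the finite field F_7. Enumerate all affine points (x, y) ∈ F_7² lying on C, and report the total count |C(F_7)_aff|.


Affine F_7-points: {(1, 4), (3, 0), (3, 1), (5, 3)}; count = 4.

For each of the 49 pairs (x, y) ∈ F_7², evaluate f(x, y) mod 7. Record the zeros.
  x = 0: [0↦4, 1↦4, 2↦5, 3↦6, 4↦6, 5↦4, 6↦6]  zeros at y ∈ ∅
  x = 1: [0↦4, 1↦2, 2↦6, 3↦1, 4↦0, 5↦2, 6↦6]  zeros at y ∈ {4}
  x = 2: [0↦3, 1↦1, 2↦3, 3↦1, 4↦1, 5↦2, 6↦3]  zeros at y ∈ ∅
  x = 3: [0↦0, 1↦0, 2↦2, 3↦5, 4↦1, 5↦3, 6↦3]  zeros at y ∈ {0, 1}
  x = 4: [0↦1, 1↦5, 2↦2, 3↦5, 4↦6, 5↦4, 6↦5]  zeros at y ∈ ∅
  x = 5: [0↦5, 1↦1, 2↦2, 3↦0, 4↦1, 5↦4, 6↦1]  zeros at y ∈ {3}
  x = 6: [0↦4, 1↦1, 2↦1, 3↦3, 4↦6, 5↦2, 6↦4]  zeros at y ∈ ∅
Collecting zeros: affine points = {(1, 4), (3, 0), (3, 1), (5, 3)}.
Total count |C(F_7)_aff| = 4.


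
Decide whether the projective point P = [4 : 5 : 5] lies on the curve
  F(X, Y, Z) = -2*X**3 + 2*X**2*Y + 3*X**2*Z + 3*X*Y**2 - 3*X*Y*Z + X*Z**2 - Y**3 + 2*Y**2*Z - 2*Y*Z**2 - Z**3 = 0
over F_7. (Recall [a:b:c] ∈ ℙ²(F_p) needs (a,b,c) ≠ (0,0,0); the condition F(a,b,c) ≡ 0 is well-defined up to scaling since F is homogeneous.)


F(4,5,5) ≡ 3 (mod 7); P is NOT on the curve.

Evaluate F(4, 5, 5) term-by-term (mod 7).
  -2*X**3 ↦ -2·64·1·1 = -128
  2*X**2*Y ↦ 2·16·5·1 = 160
  3*X**2*Z ↦ 3·16·1·5 = 240
  3*X*Y**2 ↦ 3·4·25·1 = 300
  -3*X*Y*Z ↦ -3·4·5·5 = -300
  X*Z**2 ↦ 1·4·1·25 = 100
  -Y**3 ↦ -1·1·125·1 = -125
  2*Y**2*Z ↦ 2·1·25·5 = 250
  -2*Y*Z**2 ↦ -2·1·5·25 = -250
  -Z**3 ↦ -1·1·1·125 = -125
Sum: F(4, 5, 5) = (-128) + (160) + (240) + (300) + (-300) + (100) + (-125) + (250) + (-250) + (-125) = 122.
Reducing mod 7: 122 ≡ 3 (mod 7).
Since F(a, b, c) ≡ 3 ≠ 0 (mod 7), P does NOT lie on the curve.


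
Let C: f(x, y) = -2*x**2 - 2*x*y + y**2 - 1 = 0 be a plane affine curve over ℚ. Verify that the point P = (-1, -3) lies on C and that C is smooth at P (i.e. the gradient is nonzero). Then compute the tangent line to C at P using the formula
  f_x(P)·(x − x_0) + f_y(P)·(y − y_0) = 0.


Tangent line at P: 10*x - 4*y - 2 = 0.

Step 1: f(-1, -3) = 0, so P lies on C.
Step 2: partial derivatives
  f_x(x, y) = -4*x - 2*y, f_y(x, y) = -2*x + 2*y.
  f_x(P) = 10, f_y(P) = -4 (gradient nonzero, so P is smooth).
Step 3: tangent line at P: 10·(x − -1) + -4·(y − -3) = 0.
Expanding: 10*x - 4*y - 2 = 0.


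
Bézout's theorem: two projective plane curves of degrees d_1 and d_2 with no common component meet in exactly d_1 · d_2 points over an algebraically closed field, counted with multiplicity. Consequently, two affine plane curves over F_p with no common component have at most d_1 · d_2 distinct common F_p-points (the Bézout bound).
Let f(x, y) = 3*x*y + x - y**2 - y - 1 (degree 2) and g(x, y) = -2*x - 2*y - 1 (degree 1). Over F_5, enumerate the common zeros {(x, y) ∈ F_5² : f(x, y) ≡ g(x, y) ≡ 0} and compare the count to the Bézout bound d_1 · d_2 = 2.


Common zeros: ∅; count = 0; Bézout bound = 2.

deg(f) = 2, deg(g) = 1, so Bézout bound = 2.
Scan x ∈ F_5. For each x, list the y ∈ F_5 with f(x, y) ≡ 0 and those with g(x, y) ≡ 0 (mod 5); the common zeros in that column are the intersection.
  x = 0: f ≡ 0 at y ∈ ∅; g ≡ 0 at y ∈ {2}; common: ∅.
  x = 1: f ≡ 0 at y ∈ {0, 2}; g ≡ 0 at y ∈ {1}; common: ∅.
  x = 2: f ≡ 0 at y ∈ {1, 4}; g ≡ 0 at y ∈ {0}; common: ∅.
  x = 3: f ≡ 0 at y ∈ ∅; g ≡ 0 at y ∈ {4}; common: ∅.
  x = 4: f ≡ 0 at y ∈ ∅; g ≡ 0 at y ∈ {3}; common: ∅.
Collecting: common zeros = ∅, so the count is 0.
Comparison with the Bézout bound: 0 ≤ 2 = deg(f)·deg(g), as expected for curves with no common component (the affine F_5-count falls short of the bound because intersections may lie at infinity, over extension fields, or carry multiplicity).
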